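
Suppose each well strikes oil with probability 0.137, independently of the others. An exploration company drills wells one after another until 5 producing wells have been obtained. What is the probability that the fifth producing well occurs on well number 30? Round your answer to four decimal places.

Y = trial on which the fifth success occurs; negative binomial, r=5, p=0.137.
P(Y=30) = C(29,4) · p^5 · (1−p)^25
= 23751 · 4.8262e-05 · 0.025134 = 0.028811

0.0288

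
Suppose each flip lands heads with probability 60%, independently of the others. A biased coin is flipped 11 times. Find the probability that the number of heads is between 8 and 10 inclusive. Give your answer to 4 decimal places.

0.2927

X ~ Binomial(11, 0.60); P(8 ≤ X ≤ 10) = Σ C(11,k) p^k (1−p)^(11−k) over k:
  k=8: C(11,8)·0.60^8·0.40^3 = 0.177367
  k=9: C(11,9)·0.60^9·0.40^2 = 0.088684
  k=10: C(11,10)·0.60^10·0.40^1 = 0.026605
Total = 0.292656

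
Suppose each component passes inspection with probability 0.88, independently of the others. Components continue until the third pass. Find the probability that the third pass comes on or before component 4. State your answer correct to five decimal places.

0.92680

Finishing within 4 components ⇔ at least 3 successes in the first 4. With X ~ Binomial(4, 0.88), P(Y ≤ 4) = 1 − P(X ≤ 2).
  k=0: C(4,0)·0.88^0·0.12^4 = 0.0002074
  k=1: C(4,1)·0.88^1·0.12^3 = 0.0060826
  k=2: C(4,2)·0.88^2·0.12^2 = 0.0669082
1 − 0.0731981 = 0.9268019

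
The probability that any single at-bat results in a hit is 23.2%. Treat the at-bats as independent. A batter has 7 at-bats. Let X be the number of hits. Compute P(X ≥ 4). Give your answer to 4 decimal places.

X ~ Binomial(7, 0.232); P(X ≥ 4) = Σ C(7,k) p^k (1−p)^(7−k) over k:
  k=4: C(7,4)·0.232^4·0.768^3 = 0.045931
  k=5: C(7,5)·0.232^5·0.768^2 = 0.008325
  k=6: C(7,6)·0.232^6·0.768^1 = 0.000838
  k=7: C(7,7)·0.232^7·0.768^0 = 0.000036
Total = 0.055130

0.0551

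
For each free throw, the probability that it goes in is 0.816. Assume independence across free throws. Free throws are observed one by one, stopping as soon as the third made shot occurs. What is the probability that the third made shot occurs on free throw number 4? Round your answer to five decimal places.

0.29992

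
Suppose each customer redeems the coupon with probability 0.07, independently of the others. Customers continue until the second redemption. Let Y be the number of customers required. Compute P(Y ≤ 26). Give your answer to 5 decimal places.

Finishing within 26 customers ⇔ at least 2 successes in the first 26. With X ~ Binomial(26, 0.07), P(Y ≤ 26) = 1 − P(X ≤ 1).
  k=0: C(26,0)·0.07^0·0.93^26 = 0.1515503
  k=1: C(26,1)·0.07^1·0.93^25 = 0.2965822
1 − 0.4481325 = 0.5518675

0.55187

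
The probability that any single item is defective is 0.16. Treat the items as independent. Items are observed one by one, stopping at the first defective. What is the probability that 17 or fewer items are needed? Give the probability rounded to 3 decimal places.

0.948

Y = number of items to the first success; geometric, p = 0.16.
P(Y ≤ 17) = 1 − (1−p)^17 = 1 − 0.05161 = 0.94839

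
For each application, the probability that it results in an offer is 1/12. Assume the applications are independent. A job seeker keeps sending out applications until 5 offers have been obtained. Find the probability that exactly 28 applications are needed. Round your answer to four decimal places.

0.0095

Y = trial on which the fifth success occurs; negative binomial, r=5, p=0.083333.
P(Y=28) = C(27,4) · p^5 · (1−p)^23
= 17550 · 4.0188e-06 · 0.13516 = 0.009533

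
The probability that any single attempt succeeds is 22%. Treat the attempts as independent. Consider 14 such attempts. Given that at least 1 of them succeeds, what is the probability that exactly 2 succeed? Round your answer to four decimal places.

X ~ Binomial(14, 0.22). Want P(X=2 | X≥1) = P(X=2) / P(X≥1).
P(X=2) = C(14,2)·0.22^2·0.78^12 = 0.223369
P(X≥1) = 1 − 0.030855 = 0.969145
Ratio = 0.223369 / 0.969145 = 0.230480

0.2305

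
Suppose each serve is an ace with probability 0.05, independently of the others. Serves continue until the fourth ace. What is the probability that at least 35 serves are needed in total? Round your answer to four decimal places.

0.9119

Needing more than 34 serves ⇔ fewer than 4 successes in the first 34. With X ~ Binomial(34, 0.05), P(Y > 34) = P(X ≤ 3).
  k=0: C(34,0)·0.05^0·0.95^34 = 0.174825
  k=1: C(34,1)·0.05^1·0.95^33 = 0.312844
  k=2: C(34,2)·0.05^2·0.95^32 = 0.271680
  k=3: C(34,3)·0.05^3·0.95^31 = 0.152522
P(X ≤ 3) = 0.911871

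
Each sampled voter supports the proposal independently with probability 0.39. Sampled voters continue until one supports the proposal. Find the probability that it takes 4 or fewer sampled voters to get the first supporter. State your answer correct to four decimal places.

0.8615

Y = number of sampled voters to the first success; geometric, p = 0.39.
P(Y ≤ 4) = 1 − (1−p)^4 = 1 − 0.138458 = 0.861542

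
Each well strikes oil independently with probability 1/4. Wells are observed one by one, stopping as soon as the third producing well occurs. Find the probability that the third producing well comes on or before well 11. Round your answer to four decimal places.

Finishing within 11 wells ⇔ at least 3 successes in the first 11. With X ~ Binomial(11, 0.25), P(Y ≤ 11) = 1 − P(X ≤ 2).
  k=0: C(11,0)·0.25^0·0.75^11 = 0.042235
  k=1: C(11,1)·0.25^1·0.75^10 = 0.154862
  k=2: C(11,2)·0.25^2·0.75^9 = 0.258104
1 − 0.455201 = 0.544799

0.5448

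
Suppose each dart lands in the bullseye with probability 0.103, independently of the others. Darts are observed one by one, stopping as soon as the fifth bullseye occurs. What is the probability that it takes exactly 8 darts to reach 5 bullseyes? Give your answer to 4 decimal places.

0.0003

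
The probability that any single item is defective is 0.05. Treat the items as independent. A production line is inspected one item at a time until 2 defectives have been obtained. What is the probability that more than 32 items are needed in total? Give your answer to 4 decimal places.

0.5200

Needing more than 32 items ⇔ fewer than 2 successes in the first 32. With X ~ Binomial(32, 0.05), P(Y > 32) = P(X ≤ 1).
  k=0: C(32,0)·0.05^0·0.95^32 = 0.193711
  k=1: C(32,1)·0.05^1·0.95^31 = 0.326251
P(X ≤ 1) = 0.519962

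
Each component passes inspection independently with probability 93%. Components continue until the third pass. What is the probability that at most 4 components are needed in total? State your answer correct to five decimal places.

Finishing within 4 components ⇔ at least 3 successes in the first 4. With X ~ Binomial(4, 0.93), P(Y ≤ 4) = 1 − P(X ≤ 2).
  k=0: C(4,0)·0.93^0·0.07^4 = 0.0000240
  k=1: C(4,1)·0.93^1·0.07^3 = 0.0012760
  k=2: C(4,2)·0.93^2·0.07^2 = 0.0254281
1 − 0.0267280 = 0.9732720

0.97327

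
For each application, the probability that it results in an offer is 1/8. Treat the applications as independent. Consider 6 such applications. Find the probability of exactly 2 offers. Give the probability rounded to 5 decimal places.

X ~ Binomial(n=6, p=0.125).
P(X=2) = C(6,2) · p^2 · (1−p)^4
= 15 · 0.015625 · 0.58618 = 0.1373863

0.13739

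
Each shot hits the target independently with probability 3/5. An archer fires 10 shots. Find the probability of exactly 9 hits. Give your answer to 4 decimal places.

X ~ Binomial(n=10, p=0.60).
P(X=9) = C(10,9) · p^9 · (1−p)^1
= 10 · 0.010078 · 0.4 = 0.040311

0.0403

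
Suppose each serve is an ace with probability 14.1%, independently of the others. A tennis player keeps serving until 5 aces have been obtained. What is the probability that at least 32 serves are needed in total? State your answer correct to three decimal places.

Needing more than 31 serves ⇔ fewer than 5 successes in the first 31. With X ~ Binomial(31, 0.141), P(Y > 31) = P(X ≤ 4).
  k=0: C(31,0)·0.141^0·0.859^31 = 0.00899
  k=1: C(31,1)·0.141^1·0.859^30 = 0.04575
  k=2: C(31,2)·0.141^2·0.859^29 = 0.11264
  k=3: C(31,3)·0.141^3·0.859^28 = 0.17873
  k=4: C(31,4)·0.141^4·0.859^27 = 0.20536
P(X ≤ 4) = 0.55147

0.551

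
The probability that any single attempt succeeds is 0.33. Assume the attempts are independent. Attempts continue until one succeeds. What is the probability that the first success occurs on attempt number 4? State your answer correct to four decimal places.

0.0993

Geometric (trials to first success), p = 0.33.
P(Y = 4) = (1−p)^3 · p = 0.30076 · 0.33 = 0.099252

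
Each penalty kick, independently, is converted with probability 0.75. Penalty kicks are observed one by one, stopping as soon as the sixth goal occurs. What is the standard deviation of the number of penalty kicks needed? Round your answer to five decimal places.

1.63299

Y = total penalty kicks until the sixth success; negative binomial with r=6, p=0.75.
SD(Y) = √[r(1−p)/p²] = √(2.6666667) = 1.6329932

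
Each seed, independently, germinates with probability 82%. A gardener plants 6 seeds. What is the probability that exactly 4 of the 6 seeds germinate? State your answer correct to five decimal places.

0.21973

X ~ Binomial(n=6, p=0.82).
P(X=4) = C(6,4) · p^4 · (1−p)^2
= 15 · 0.45212 · 0.0324 = 0.2197312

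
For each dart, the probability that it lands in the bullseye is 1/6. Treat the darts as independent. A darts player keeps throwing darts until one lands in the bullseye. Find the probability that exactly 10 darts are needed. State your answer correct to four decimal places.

Geometric (trials to first success), p = 0.166667.
P(Y = 10) = (1−p)^9 · p = 0.19381 · 0.166667 = 0.032301

0.0323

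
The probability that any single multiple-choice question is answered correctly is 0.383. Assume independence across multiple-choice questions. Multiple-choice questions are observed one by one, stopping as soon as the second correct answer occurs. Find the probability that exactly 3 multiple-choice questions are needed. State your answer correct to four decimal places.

Y = trial on which the second success occurs; negative binomial, r=2, p=0.383.
P(Y=3) = C(2,1) · p^2 · (1−p)^1
= 2 · 0.14669 · 0.617 = 0.181014

0.1810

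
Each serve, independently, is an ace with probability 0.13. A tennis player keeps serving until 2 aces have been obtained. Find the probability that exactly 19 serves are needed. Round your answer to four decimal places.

0.0285

Y = trial on which the second success occurs; negative binomial, r=2, p=0.13.
P(Y=19) = C(18,1) · p^2 · (1−p)^17
= 18 · 0.0169 · 0.093719 = 0.028509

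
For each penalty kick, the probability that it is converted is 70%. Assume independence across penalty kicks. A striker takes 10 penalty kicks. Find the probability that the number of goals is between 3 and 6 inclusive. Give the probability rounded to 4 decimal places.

0.3488

X ~ Binomial(10, 0.70); P(3 ≤ X ≤ 6) = Σ C(10,k) p^k (1−p)^(10−k) over k:
  k=3: C(10,3)·0.70^3·0.30^7 = 0.009002
  k=4: C(10,4)·0.70^4·0.30^6 = 0.036757
  k=5: C(10,5)·0.70^5·0.30^5 = 0.102919
  k=6: C(10,6)·0.70^6·0.30^4 = 0.200121
Total = 0.348799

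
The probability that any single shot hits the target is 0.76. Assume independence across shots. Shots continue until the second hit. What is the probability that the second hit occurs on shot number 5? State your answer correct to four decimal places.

0.0319

Y = trial on which the second success occurs; negative binomial, r=2, p=0.76.
P(Y=5) = C(4,1) · p^2 · (1−p)^3
= 4 · 0.5776 · 0.013824 = 0.031939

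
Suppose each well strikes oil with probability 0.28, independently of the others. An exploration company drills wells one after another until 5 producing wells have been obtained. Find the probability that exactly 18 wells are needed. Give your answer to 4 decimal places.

Y = trial on which the fifth success occurs; negative binomial, r=5, p=0.28.
P(Y=18) = C(17,4) · p^5 · (1−p)^13
= 2380 · 0.001721 · 0.013974 = 0.057239

0.0572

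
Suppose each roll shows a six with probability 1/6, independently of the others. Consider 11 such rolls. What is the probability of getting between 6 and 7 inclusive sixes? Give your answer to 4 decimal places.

X ~ Binomial(11, 0.166667); P(6 ≤ X ≤ 7) = Σ C(11,k) p^k (1−p)^(11−k) over k:
  k=6: C(11,6)·0.166667^6·0.833333^5 = 0.003979
  k=7: C(11,7)·0.166667^7·0.833333^4 = 0.000568
Total = 0.004548

0.0045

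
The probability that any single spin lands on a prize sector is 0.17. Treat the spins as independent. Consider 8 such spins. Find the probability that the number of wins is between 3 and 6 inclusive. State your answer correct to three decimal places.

0.141

X ~ Binomial(8, 0.17); P(3 ≤ X ≤ 6) = Σ C(8,k) p^k (1−p)^(8−k) over k:
  k=3: C(8,3)·0.17^3·0.83^5 = 0.10837
  k=4: C(8,4)·0.17^4·0.83^4 = 0.02775
  k=5: C(8,5)·0.17^5·0.83^3 = 0.00455
  k=6: C(8,6)·0.17^6·0.83^2 = 0.00047
Total = 0.14113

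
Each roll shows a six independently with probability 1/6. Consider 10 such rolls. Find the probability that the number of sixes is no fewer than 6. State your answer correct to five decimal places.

X ~ Binomial(10, 0.166667); P(X ≥ 6) = Σ C(10,k) p^k (1−p)^(10−k) over k:
  k=6: C(10,6)·0.166667^6·0.833333^4 = 0.0021706
  k=7: C(10,7)·0.166667^7·0.833333^3 = 0.0002481
  k=8: C(10,8)·0.166667^8·0.833333^2 = 0.0000186
  k=9: C(10,9)·0.166667^9·0.833333^1 = 0.0000008
  k=10: C(10,10)·0.166667^10·0.833333^0 = 0.0000000
Total = 0.0024382

0.00244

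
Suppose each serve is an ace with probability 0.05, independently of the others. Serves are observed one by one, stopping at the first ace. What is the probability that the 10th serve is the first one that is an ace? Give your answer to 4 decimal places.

0.0315

Geometric (trials to first success), p = 0.05.
P(Y = 10) = (1−p)^9 · p = 0.63025 · 0.05 = 0.031512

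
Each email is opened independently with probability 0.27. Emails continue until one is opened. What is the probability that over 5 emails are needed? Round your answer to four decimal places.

0.2073

Y = number of emails to the first success; geometric, p = 0.27.
P(Y > 5) = P(first 5 all fail) = (1−p)^5 = 0.207307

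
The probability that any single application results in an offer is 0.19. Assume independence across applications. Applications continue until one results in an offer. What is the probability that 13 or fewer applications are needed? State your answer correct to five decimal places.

0.93539

Y = number of applications to the first success; geometric, p = 0.19.
P(Y ≤ 13) = 1 − (1−p)^13 = 1 − 0.0646108 = 0.9353892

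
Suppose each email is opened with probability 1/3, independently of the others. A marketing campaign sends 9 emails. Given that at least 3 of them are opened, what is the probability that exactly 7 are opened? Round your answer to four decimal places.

0.0117

X ~ Binomial(9, 0.333333). Want P(X=7 | X≥3) = P(X=7) / P(X≥3).
P(X=7) = C(9,7)·0.333333^7·0.666667^2 = 0.007316
P(X≥3) = 1 − 0.026012 − 0.117055 − 0.234111 = 0.622822
Ratio = 0.007316 / 0.622822 = 0.011746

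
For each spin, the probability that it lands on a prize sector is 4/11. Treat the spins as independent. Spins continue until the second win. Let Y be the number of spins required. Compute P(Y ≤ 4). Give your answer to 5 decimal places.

0.46117

Finishing within 4 spins ⇔ at least 2 successes in the first 4. With X ~ Binomial(4, 0.363636), P(Y ≤ 4) = 1 − P(X ≤ 1).
  k=0: C(4,0)·0.363636^0·0.636364^4 = 0.1639915
  k=1: C(4,1)·0.363636^1·0.636364^3 = 0.3748378
1 − 0.5388293 = 0.4611707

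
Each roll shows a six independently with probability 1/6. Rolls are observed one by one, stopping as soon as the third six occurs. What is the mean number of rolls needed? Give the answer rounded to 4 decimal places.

Y = total rolls until the third success; negative binomial with r=3, p=0.166667.
E[Y] = r / p = 3 / 0.166667 = 18.000000

18.0000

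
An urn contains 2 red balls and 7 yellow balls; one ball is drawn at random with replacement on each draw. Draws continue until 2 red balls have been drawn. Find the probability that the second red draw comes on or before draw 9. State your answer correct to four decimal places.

0.6280

Finishing within 9 draws ⇔ at least 2 successes in the first 9. With X ~ Binomial(9, 0.222222), P(Y ≤ 9) = 1 − P(X ≤ 1).
  k=0: C(9,0)·0.222222^0·0.777778^9 = 0.104160
  k=1: C(9,1)·0.222222^1·0.777778^8 = 0.267839
1 − 0.371999 = 0.628001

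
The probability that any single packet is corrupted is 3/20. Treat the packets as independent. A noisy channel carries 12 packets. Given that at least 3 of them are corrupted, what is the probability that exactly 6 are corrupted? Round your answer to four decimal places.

X ~ Binomial(12, 0.15). Want P(X=6 | X≥3) = P(X=6) / P(X≥3).
P(X=6) = C(12,6)·0.15^6·0.85^6 = 0.003969
P(X≥3) = 1 − 0.142242 − 0.301218 − 0.292358 = 0.264182
Ratio = 0.003969 / 0.264182 = 0.015026

0.0150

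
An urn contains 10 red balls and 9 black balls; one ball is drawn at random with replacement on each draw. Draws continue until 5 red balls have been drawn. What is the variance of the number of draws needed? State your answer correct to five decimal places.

Y = total draws until the fifth success; negative binomial with r=5, p=0.526316.
Var(Y) = r(1−p)/p² = 5·0.473684 / 0.526316² = 8.5500000

8.55000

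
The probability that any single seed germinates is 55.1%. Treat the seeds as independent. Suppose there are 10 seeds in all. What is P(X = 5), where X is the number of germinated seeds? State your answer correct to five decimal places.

0.23356

X ~ Binomial(n=10, p=0.551).
P(X=5) = C(10,5) · p^5 · (1−p)^5
= 252 · 0.050788 · 0.018249 = 0.2335556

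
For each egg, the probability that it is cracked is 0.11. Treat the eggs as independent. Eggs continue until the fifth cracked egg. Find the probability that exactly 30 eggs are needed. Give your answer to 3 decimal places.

Y = trial on which the fifth success occurs; negative binomial, r=5, p=0.11.
P(Y=30) = C(29,4) · p^5 · (1−p)^25
= 23751 · 1.6105e-05 · 0.054294 = 0.02077

0.021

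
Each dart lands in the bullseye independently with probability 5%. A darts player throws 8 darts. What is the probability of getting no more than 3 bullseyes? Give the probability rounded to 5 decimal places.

X ~ Binomial(8, 0.05); P(X ≤ 3) = Σ C(8,k) p^k (1−p)^(8−k) over k:
  k=0: C(8,0)·0.05^0·0.95^8 = 0.6634204
  k=1: C(8,1)·0.05^1·0.95^7 = 0.2793349
  k=2: C(8,2)·0.05^2·0.95^6 = 0.0514564
  k=3: C(8,3)·0.05^3·0.95^5 = 0.0054165
Total = 0.9996282

0.99963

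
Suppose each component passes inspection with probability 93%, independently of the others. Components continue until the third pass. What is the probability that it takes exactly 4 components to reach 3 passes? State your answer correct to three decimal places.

Y = trial on which the third success occurs; negative binomial, r=3, p=0.93.
P(Y=4) = C(3,2) · p^3 · (1−p)^1
= 3 · 0.80436 · 0.07 = 0.16891

0.169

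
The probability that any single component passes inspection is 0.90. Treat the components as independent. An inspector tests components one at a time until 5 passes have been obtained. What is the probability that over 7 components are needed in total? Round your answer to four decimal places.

0.0257

Needing more than 7 components ⇔ fewer than 5 successes in the first 7. With X ~ Binomial(7, 0.90), P(Y > 7) = P(X ≤ 4).
  k=0: C(7,0)·0.90^0·0.10^7 = 0.000000
  k=1: C(7,1)·0.90^1·0.10^6 = 0.000006
  k=2: C(7,2)·0.90^2·0.10^5 = 0.000170
  k=3: C(7,3)·0.90^3·0.10^4 = 0.002551
  k=4: C(7,4)·0.90^4·0.10^3 = 0.022964
P(X ≤ 4) = 0.025691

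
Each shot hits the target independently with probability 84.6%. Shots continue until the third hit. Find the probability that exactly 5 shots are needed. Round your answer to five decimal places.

Y = trial on which the third success occurs; negative binomial, r=3, p=0.846.
P(Y=5) = C(4,2) · p^3 · (1−p)^2
= 6 · 0.6055 · 0.023716 = 0.0861596

0.08616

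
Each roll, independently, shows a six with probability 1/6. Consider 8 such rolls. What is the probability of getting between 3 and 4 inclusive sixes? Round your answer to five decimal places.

X ~ Binomial(8, 0.166667); P(3 ≤ X ≤ 4) = Σ C(8,k) p^k (1−p)^(8−k) over k:
  k=3: C(8,3)·0.166667^3·0.833333^5 = 0.1041905
  k=4: C(8,4)·0.166667^4·0.833333^4 = 0.0260476
Total = 0.1302381

0.13024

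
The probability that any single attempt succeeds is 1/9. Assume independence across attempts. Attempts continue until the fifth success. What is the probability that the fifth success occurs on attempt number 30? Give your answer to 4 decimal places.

Y = trial on which the fifth success occurs; negative binomial, r=5, p=0.111111.
P(Y=30) = C(29,4) · p^5 · (1−p)^25
= 23751 · 1.6935e-05 · 0.052624 = 0.021167

0.0212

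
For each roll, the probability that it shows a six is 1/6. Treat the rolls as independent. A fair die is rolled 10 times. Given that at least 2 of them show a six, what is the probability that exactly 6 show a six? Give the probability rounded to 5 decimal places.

0.00421

X ~ Binomial(10, 0.166667). Want P(X=6 | X≥2) = P(X=6) / P(X≥2).
P(X=6) = C(10,6)·0.166667^6·0.833333^4 = 0.0021706
P(X≥2) = 1 − 0.1615056 − 0.3230112 = 0.5154833
Ratio = 0.0021706 / 0.5154833 = 0.0042109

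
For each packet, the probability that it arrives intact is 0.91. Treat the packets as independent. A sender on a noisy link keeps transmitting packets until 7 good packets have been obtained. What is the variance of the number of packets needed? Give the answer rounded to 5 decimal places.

0.76078

Y = total packets until the seventh success; negative binomial with r=7, p=0.91.
Var(Y) = r(1−p)/p² = 7·0.09 / 0.91² = 0.7607777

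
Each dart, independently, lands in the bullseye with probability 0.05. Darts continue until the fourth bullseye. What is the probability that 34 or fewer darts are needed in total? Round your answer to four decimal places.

Finishing within 34 darts ⇔ at least 4 successes in the first 34. With X ~ Binomial(34, 0.05), P(Y ≤ 34) = 1 − P(X ≤ 3).
  k=0: C(34,0)·0.05^0·0.95^34 = 0.174825
  k=1: C(34,1)·0.05^1·0.95^33 = 0.312844
  k=2: C(34,2)·0.05^2·0.95^32 = 0.271680
  k=3: C(34,3)·0.05^3·0.95^31 = 0.152522
1 − 0.911871 = 0.088129

0.0881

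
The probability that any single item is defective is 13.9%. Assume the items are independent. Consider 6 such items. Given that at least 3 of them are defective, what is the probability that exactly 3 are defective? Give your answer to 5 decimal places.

X ~ Binomial(6, 0.139). Want P(X=3 | X≥3) = P(X=3) / P(X≥3).
P(X=3) = C(6,3)·0.139^3·0.861^3 = 0.0342834
P(X≥3) = 1 − 0.4073980 − 0.3946225 − 0.1592698 = 0.0387097
Ratio = 0.0342834 / 0.0387097 = 0.8856538

0.88565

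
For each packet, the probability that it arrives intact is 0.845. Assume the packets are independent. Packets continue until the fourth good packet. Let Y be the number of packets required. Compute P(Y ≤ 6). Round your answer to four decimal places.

Finishing within 6 packets ⇔ at least 4 successes in the first 6. With X ~ Binomial(6, 0.845), P(Y ≤ 6) = 1 − P(X ≤ 3).
  k=0: C(6,0)·0.845^0·0.155^6 = 0.000014
  k=1: C(6,1)·0.845^1·0.155^5 = 0.000454
  k=2: C(6,2)·0.845^2·0.155^4 = 0.006182
  k=3: C(6,3)·0.845^3·0.155^3 = 0.044936
1 − 0.051586 = 0.948414

0.9484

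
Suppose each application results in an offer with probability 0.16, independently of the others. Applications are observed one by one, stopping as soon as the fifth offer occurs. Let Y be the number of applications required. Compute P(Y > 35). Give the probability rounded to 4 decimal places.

0.3209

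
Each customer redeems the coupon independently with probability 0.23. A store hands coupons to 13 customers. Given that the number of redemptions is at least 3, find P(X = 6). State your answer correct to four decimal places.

0.0675

X ~ Binomial(13, 0.23). Want P(X=6 | X≥3) = P(X=6) / P(X≥3).
P(X=6) = C(13,6)·0.23^6·0.77^7 = 0.040768
P(X≥3) = 1 − 0.033449 − 0.129885 − 0.232781 = 0.603885
Ratio = 0.040768 / 0.603885 = 0.067510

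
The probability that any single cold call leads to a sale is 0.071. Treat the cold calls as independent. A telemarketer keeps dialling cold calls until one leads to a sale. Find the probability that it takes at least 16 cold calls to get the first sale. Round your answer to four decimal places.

Y = number of cold calls to the first success; geometric, p = 0.071.
P(Y > 15) = P(first 15 all fail) = (1−p)^15 = 0.331311

0.3313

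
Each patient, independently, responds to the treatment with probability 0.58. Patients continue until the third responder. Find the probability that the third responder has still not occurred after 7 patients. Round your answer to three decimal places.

0.117

Needing more than 7 patients ⇔ fewer than 3 successes in the first 7. With X ~ Binomial(7, 0.58), P(Y > 7) = P(X ≤ 2).
  k=0: C(7,0)·0.58^0·0.42^7 = 0.00231
  k=1: C(7,1)·0.58^1·0.42^6 = 0.02229
  k=2: C(7,2)·0.58^2·0.42^5 = 0.09233
P(X ≤ 2) = 0.11692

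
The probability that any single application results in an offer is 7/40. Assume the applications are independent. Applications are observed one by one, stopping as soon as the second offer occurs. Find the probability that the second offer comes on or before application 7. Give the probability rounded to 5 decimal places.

0.35364

Finishing within 7 applications ⇔ at least 2 successes in the first 7. With X ~ Binomial(7, 0.175), P(Y ≤ 7) = 1 − P(X ≤ 1).
  k=0: C(7,0)·0.175^0·0.825^7 = 0.2601223
  k=1: C(7,1)·0.175^1·0.825^6 = 0.3862423
1 − 0.6463646 = 0.3536354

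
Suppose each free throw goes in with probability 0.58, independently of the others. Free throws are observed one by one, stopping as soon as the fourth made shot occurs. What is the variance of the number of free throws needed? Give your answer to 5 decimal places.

4.99405

Y = total free throws until the fourth success; negative binomial with r=4, p=0.58.
Var(Y) = r(1−p)/p² = 4·0.42 / 0.58² = 4.9940547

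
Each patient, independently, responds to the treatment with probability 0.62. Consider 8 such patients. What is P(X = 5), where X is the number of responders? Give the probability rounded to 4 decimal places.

0.2815

X ~ Binomial(n=8, p=0.62).
P(X=5) = C(8,5) · p^5 · (1−p)^3
= 56 · 0.091613 · 0.054872 = 0.281512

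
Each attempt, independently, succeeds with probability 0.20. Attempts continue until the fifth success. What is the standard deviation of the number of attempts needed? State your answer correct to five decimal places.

10.00000

Y = total attempts until the fifth success; negative binomial with r=5, p=0.20.
SD(Y) = √[r(1−p)/p²] = √(100.0000000) = 10.0000000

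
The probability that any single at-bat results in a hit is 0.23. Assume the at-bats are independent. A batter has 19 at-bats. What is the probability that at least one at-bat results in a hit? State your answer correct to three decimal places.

P(at least one) = 1 − P(none) = 1 − (1 − 0.23)^19
= 1 − 0.00697 = 0.99303

0.993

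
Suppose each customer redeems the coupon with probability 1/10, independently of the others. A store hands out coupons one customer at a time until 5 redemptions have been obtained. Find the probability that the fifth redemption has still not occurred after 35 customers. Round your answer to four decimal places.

0.7307

Needing more than 35 customers ⇔ fewer than 5 successes in the first 35. With X ~ Binomial(35, 0.10), P(Y > 35) = P(X ≤ 4).
  k=0: C(35,0)·0.10^0·0.90^35 = 0.025032
  k=1: C(35,1)·0.10^1·0.90^34 = 0.097345
  k=2: C(35,2)·0.10^2·0.90^33 = 0.183874
  k=3: C(35,3)·0.10^3·0.90^32 = 0.224735
  k=4: C(35,4)·0.10^4·0.90^31 = 0.199764
P(X ≤ 4) = 0.730749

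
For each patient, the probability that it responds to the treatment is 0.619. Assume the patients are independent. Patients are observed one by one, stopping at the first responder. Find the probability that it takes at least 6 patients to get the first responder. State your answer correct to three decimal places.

0.008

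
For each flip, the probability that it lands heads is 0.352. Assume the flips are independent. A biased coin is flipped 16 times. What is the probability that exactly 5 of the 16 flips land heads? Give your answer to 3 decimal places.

0.200

X ~ Binomial(n=16, p=0.352).
P(X=5) = C(16,5) · p^5 · (1−p)^11
= 4368 · 0.005404 · 0.0084591 = 0.19967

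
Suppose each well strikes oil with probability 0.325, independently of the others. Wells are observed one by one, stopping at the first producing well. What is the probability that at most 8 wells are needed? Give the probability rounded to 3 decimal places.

Y = number of wells to the first success; geometric, p = 0.325.
P(Y ≤ 8) = 1 − (1−p)^8 = 1 − 0.04310 = 0.95690

0.957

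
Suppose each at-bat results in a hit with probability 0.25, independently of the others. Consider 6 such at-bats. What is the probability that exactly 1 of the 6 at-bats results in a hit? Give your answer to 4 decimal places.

0.3560

X ~ Binomial(n=6, p=0.25).
P(X=1) = C(6,1) · p^1 · (1−p)^5
= 6 · 0.25 · 0.2373 = 0.355957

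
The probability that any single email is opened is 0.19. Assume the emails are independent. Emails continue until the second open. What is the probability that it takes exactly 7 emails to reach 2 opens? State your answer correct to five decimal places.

0.07552

Y = trial on which the second success occurs; negative binomial, r=2, p=0.19.
P(Y=7) = C(6,1) · p^2 · (1−p)^5
= 6 · 0.0361 · 0.34868 = 0.0755238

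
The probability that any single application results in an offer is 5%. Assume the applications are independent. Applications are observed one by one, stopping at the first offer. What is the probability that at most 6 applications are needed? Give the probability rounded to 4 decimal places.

0.2649

Y = number of applications to the first success; geometric, p = 0.05.
P(Y ≤ 6) = 1 − (1−p)^6 = 1 − 0.735092 = 0.264908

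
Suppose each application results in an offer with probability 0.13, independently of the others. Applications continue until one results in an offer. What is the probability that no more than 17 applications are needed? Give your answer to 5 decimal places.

0.90628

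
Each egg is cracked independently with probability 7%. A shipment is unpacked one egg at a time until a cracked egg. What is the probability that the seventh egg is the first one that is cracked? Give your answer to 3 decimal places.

0.045

Geometric (trials to first success), p = 0.07.
P(Y = 7) = (1−p)^6 · p = 0.64699 · 0.07 = 0.04529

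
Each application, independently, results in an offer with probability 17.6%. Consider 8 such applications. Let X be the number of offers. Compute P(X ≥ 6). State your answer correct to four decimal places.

X ~ Binomial(8, 0.176); P(X ≥ 6) = Σ C(8,k) p^k (1−p)^(8−k) over k:
  k=6: C(8,6)·0.176^6·0.824^2 = 0.000565
  k=7: C(8,7)·0.176^7·0.824^1 = 0.000034
  k=8: C(8,8)·0.176^8·0.824^0 = 0.000001
Total = 0.000600

0.0006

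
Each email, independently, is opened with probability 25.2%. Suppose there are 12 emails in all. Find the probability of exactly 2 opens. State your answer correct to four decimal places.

X ~ Binomial(n=12, p=0.252).
P(X=2) = C(12,2) · p^2 · (1−p)^10
= 66 · 0.063504 · 0.05483 = 0.229806

0.2298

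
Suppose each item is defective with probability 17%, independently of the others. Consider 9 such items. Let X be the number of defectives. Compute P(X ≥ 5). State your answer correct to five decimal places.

0.00976

X ~ Binomial(9, 0.17); P(X ≥ 5) = Σ C(9,k) p^k (1−p)^(9−k) over k:
  k=5: C(9,5)·0.17^5·0.83^4 = 0.0084904
  k=6: C(9,6)·0.17^6·0.83^3 = 0.0011593
  k=7: C(9,7)·0.17^7·0.83^2 = 0.0001018
  k=8: C(9,8)·0.17^8·0.83^1 = 0.0000052
  k=9: C(9,9)·0.17^9·0.83^0 = 0.0000001
Total = 0.0097568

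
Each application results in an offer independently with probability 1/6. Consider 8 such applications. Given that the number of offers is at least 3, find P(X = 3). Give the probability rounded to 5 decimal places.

0.77266

X ~ Binomial(8, 0.166667). Want P(X=3 | X≥3) = P(X=3) / P(X≥3).
P(X=3) = C(8,3)·0.166667^3·0.833333^5 = 0.1041905
P(X≥3) = 1 − 0.2325680 − 0.3721089 − 0.2604762 = 0.1348469
Ratio = 0.1041905 / 0.1348469 = 0.7726576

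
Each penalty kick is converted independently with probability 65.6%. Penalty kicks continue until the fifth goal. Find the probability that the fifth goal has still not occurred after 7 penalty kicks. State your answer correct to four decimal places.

Needing more than 7 penalty kicks ⇔ fewer than 5 successes in the first 7. With X ~ Binomial(7, 0.656), P(Y > 7) = P(X ≤ 4).
  k=0: C(7,0)·0.656^0·0.344^7 = 0.000570
  k=1: C(7,1)·0.656^1·0.344^6 = 0.007609
  k=2: C(7,2)·0.656^2·0.344^5 = 0.043533
  k=3: C(7,3)·0.656^3·0.344^4 = 0.138361
  k=4: C(7,4)·0.656^4·0.344^3 = 0.263851
P(X ≤ 4) = 0.453924

0.4539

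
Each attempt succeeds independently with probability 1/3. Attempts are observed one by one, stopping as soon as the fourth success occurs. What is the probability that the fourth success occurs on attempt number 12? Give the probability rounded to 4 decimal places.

Y = trial on which the fourth success occurs; negative binomial, r=4, p=0.333333.
P(Y=12) = C(11,3) · p^4 · (1−p)^8
= 165 · 0.012346 · 0.039018 = 0.079482

0.0795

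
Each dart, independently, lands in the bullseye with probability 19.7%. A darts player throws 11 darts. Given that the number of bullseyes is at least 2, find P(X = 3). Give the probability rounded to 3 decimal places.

X ~ Binomial(11, 0.197). Want P(X=3 | X≥2) = P(X=3) / P(X≥2).
P(X=3) = C(11,3)·0.197^3·0.803^8 = 0.21808
P(X≥2) = 1 − 0.08951 − 0.24155 = 0.66894
Ratio = 0.21808 / 0.66894 = 0.32600

0.326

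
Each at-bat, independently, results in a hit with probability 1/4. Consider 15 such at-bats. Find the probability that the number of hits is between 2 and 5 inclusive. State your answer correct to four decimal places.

X ~ Binomial(15, 0.25); P(2 ≤ X ≤ 5) = Σ C(15,k) p^k (1−p)^(15−k) over k:
  k=2: C(15,2)·0.25^2·0.75^13 = 0.155907
  k=3: C(15,3)·0.25^3·0.75^12 = 0.225199
  k=4: C(15,4)·0.25^4·0.75^11 = 0.225199
  k=5: C(15,5)·0.25^5·0.75^10 = 0.165146
Total = 0.771451

0.7715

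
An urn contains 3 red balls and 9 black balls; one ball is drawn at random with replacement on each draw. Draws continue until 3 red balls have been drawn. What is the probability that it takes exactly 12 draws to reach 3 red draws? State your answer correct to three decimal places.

0.065

Y = trial on which the third success occurs; negative binomial, r=3, p=0.25.
P(Y=12) = C(11,2) · p^3 · (1−p)^9
= 55 · 0.015625 · 0.075085 = 0.06453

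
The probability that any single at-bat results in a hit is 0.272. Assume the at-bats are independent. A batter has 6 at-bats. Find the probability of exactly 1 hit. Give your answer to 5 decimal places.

X ~ Binomial(n=6, p=0.272).
P(X=1) = C(6,1) · p^1 · (1−p)^5
= 6 · 0.272 · 0.20448 = 0.3337160

0.33372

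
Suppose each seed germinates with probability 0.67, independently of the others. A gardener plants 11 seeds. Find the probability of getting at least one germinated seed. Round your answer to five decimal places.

P(at least one) = 1 − P(none) = 1 − (1 − 0.67)^11
= 1 − 0.0000051 = 0.9999949

0.99999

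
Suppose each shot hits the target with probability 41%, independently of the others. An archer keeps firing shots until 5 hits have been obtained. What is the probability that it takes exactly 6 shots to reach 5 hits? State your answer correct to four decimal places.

0.0342

Y = trial on which the fifth success occurs; negative binomial, r=5, p=0.41.
P(Y=6) = C(5,4) · p^5 · (1−p)^1
= 5 · 0.011586 · 0.59 = 0.034178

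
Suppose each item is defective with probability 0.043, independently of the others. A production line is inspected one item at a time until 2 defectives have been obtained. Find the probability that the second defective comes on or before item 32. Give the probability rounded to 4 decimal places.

0.4027

Finishing within 32 items ⇔ at least 2 successes in the first 32. With X ~ Binomial(32, 0.043), P(Y ≤ 32) = 1 − P(X ≤ 1).
  k=0: C(32,0)·0.043^0·0.957^32 = 0.245009
  k=1: C(32,1)·0.043^1·0.957^31 = 0.352280
1 − 0.597289 = 0.402711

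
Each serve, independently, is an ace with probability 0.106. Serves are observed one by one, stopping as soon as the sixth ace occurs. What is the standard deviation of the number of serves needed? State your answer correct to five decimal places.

21.84935

Y = total serves until the sixth success; negative binomial with r=6, p=0.106.
SD(Y) = √[r(1−p)/p²] = √(477.3940904) = 21.8493499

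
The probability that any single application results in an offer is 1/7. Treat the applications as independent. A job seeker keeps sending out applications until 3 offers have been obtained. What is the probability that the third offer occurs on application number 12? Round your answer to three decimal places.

0.040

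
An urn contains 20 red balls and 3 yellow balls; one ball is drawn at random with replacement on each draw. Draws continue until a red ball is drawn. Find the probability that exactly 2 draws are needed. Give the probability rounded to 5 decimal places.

0.11342

Geometric (trials to first success), p = 0.869565.
P(Y = 2) = (1−p)^1 · p = 0.13043 · 0.869565 = 0.1134216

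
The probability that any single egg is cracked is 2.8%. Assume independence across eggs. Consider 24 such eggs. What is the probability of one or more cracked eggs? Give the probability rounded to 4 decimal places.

P(at least one) = 1 − P(none) = 1 − (1 − 0.028)^24
= 1 − 0.505813 = 0.494187

0.4942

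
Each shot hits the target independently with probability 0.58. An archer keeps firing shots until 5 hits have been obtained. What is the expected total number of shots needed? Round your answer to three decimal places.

Y = total shots until the fifth success; negative binomial with r=5, p=0.58.
E[Y] = r / p = 5 / 0.58 = 8.62069

8.621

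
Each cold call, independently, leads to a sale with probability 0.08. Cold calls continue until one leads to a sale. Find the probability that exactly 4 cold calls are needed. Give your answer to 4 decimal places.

0.0623

Geometric (trials to first success), p = 0.08.
P(Y = 4) = (1−p)^3 · p = 0.77869 · 0.08 = 0.062295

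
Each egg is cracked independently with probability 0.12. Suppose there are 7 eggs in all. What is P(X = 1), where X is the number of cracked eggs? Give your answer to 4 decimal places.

0.3901

X ~ Binomial(n=7, p=0.12).
P(X=1) = C(7,1) · p^1 · (1−p)^6
= 7 · 0.12 · 0.4644 = 0.390099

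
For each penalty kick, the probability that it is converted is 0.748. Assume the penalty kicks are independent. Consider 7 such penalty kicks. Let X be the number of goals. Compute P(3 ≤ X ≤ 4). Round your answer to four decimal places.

0.2344

X ~ Binomial(7, 0.748); P(3 ≤ X ≤ 4) = Σ C(7,k) p^k (1−p)^(7−k) over k:
  k=3: C(7,3)·0.748^3·0.252^4 = 0.059071
  k=4: C(7,4)·0.748^4·0.252^3 = 0.175338
Total = 0.234409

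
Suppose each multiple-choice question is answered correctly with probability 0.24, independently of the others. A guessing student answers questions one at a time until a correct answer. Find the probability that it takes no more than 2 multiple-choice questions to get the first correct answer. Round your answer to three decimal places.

Y = number of multiple-choice questions to the first success; geometric, p = 0.24.
P(Y ≤ 2) = 1 − (1−p)^2 = 1 − 0.57760 = 0.42240

0.422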